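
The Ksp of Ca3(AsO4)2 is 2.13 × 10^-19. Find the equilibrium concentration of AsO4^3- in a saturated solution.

Ca3(AsO4)2(s) ⇌ 3 Ca^2+ + 2 AsO4^3-
Ksp = [Ca^2+]^3[AsO4^3-]^2
For each mole of Ca3(AsO4)2 that dissolves: [Ca^2+] = 3s, [AsO4^3-] = 2s.
Ksp = (3s)^3(2s)^2 = 108s^5
s = (2.13 × 10^-19 / 108)^(1/5) = 7.228 x 10^-5 M
[AsO4^3-] = 2s = 1.45 x 10^-4 M

1.45 x 10^-4 M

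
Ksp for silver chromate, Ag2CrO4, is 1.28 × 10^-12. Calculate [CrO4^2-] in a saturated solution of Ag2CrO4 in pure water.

Ag2CrO4(s) <=> 2 Ag^+(aq) + CrO4^2-(aq)
Ksp = [Ag^+]^2[CrO4^2-]
For each mole of Ag2CrO4 that dissolves: [Ag^+] = 2s, [CrO4^2-] = s.
Substituting: Ksp = (2s)^2s = 4s^3
s = (1.28 × 10^-12 / 4)^(1/3) = 6.840 × 10^-5 M
[CrO4^2-] = s = 6.84 × 10^-5 M

6.84 × 10^-5 M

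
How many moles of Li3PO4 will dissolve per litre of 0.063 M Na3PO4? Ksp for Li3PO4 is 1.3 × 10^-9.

Li3PO4(s) ⇌ 3 Li^+ + PO4^3-
Ksp = [Li^+]^3[PO4^3-]
Let s be the molar solubility in this solution. [Li^+] = 3s, [PO4^3-] = 0.063 + s ≈ 0.063 (since PO4^3- from Na3PO4 dominates).
Ksp ≈ (3s)^3 × 0.063
s = 9.1 × 10^-4 M
Check: s = 9.1 x 10^-4 ≪ 0.063, so the approximation is valid.

s ≈ 9.1 x 10^-4 M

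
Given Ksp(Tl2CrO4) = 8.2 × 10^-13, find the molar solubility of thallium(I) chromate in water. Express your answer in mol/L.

Tl2CrO4(s) <=> 2 Tl^+ + CrO4^2-
Ksp = [Tl^+]^2[CrO4^2-]
If s mol/L of Tl2CrO4 dissolves, [Tl^+] = 2s and [CrO4^2-] = s.
Substituting: Ksp = (2s)^2s = 4s^3
Solving, s = (8.2 × 10^-13/4)^(1/3) = 5.9 × 10^-5 M

5.9 x 10^-5 M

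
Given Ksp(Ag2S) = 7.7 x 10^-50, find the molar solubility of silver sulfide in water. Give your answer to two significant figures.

s = 2.7 × 10^-17 M

Ag2S(s) <=> 2 Ag^+ + S^2-
Ksp = [Ag^+]^2[S^2-]
Let s = molar solubility. Then [Ag^+] = 2s and [S^2-] = s.
Ksp = (2s)^2s = 4s^3
Solving, s = (7.7 x 10^-50/4)^(1/3) = 2.7 x 10^-17 M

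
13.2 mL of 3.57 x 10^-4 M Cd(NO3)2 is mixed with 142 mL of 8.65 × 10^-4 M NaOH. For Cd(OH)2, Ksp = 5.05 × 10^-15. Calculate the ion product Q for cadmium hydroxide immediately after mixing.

Total volume = 13.2 + 142 = 155.2 mL.
[Cd^2+] = 3.57 × 10^-4 × (13.2/155.2) = 3.036 × 10^-5 M
[OH^-] = 8.65 × 10^-4 × (142/155.2) = 7.914 × 10^-4 M
Cd(OH)2(s) ⇌ Cd^2+ + 2 OH^-, so Q = [Cd^2+][OH^-]^2
Q = (3.036 x 10^-5)(7.914 × 10^-4)^2 = 1.90 × 10^-11
Q > Ksp, so Cd(OH)2 will precipitate.

1.90 × 10^-11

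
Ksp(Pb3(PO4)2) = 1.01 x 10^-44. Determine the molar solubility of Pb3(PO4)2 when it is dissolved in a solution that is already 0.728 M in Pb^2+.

s ≈ 8.09e-23 M

Pb3(PO4)2(s) <=> 3 Pb^2+ + 2 PO4^3-
Ksp = [Pb^2+]^3[PO4^3-]^2
Let s = moles of Pb3(PO4)2 that dissolve per litre. [Pb^2+] = 0.728 + 3s ≈ 0.728, [PO4^3-] = 2s (since the Pb^2+ already present dominates).
Ksp ≈ (0.728)^3 × (2s)^2
s = 8.09 × 10^-23 M
Check: 3s = 2.4 × 10^-22 ≪ 0.728, so the approximation is valid.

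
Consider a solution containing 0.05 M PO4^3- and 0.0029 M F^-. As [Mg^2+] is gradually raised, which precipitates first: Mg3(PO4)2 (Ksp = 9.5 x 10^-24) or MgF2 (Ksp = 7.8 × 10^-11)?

Precipitation of each salt starts when its ion product equals its Ksp.
For Mg3(PO4)2: 9.5 x 10^-24 = (0.05)^2 × [Mg^2+]^3  ⇒  [Mg^2+] = 1.6 x 10^-7 M.
For MgF2: 7.8 × 10^-11 = (0.0029)^2 × [Mg^2+]  ⇒  [Mg^2+] = 9.3 × 10^-6 M.
The salt with the lower threshold [Mg^2+] precipitates first: Mg3(PO4)2.

Mg3(PO4)2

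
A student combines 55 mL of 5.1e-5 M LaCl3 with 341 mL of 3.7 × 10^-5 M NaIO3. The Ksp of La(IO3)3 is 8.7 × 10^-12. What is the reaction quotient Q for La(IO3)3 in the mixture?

Total volume = 55 + 341 = 396 mL.
[La^3+] = 5.1 × 10^-5 × (55/396) = 7.08 × 10^-6 M
[IO3^-] = 3.7 × 10^-5 × (341/396) = 3.19 × 10^-5 M
La(IO3)3(s) ⇌ La^3+ + 3 IO3^-, so Q = [La^3+][IO3^-]^3
Q = (7.08 × 10^-6)(3.19 × 10^-5)^3 = 2.3 × 10^-19
Q < Ksp, so no precipitate of La(IO3)3 forms.

2.3 × 10^-19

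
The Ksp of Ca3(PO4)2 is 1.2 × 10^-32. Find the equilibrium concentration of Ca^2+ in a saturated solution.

Ca3(PO4)2(s) ⇌ 3 Ca^2+(aq) + 2 PO4^3-(aq)
Ksp = [Ca^2+]^3[PO4^3-]^2
For each mole of Ca3(PO4)2 that dissolves: [Ca^2+] = 3s, [PO4^3-] = 2s.
Ksp = (3s)^3(2s)^2 = 108s^5
s^5 = 1.2 × 10^-32 / 108, so s = 1.62 × 10^-7 M
[Ca^2+] = 3s = 4.9 x 10^-7 M

[Ca^2+] ≈ 4.9 x 10^-7 M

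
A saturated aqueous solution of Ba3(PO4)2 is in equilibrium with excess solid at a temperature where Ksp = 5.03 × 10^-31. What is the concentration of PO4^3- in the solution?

6.83 x 10^-7 M

Ba3(PO4)2(s) ⇌ 3 Ba^2+ + 2 PO4^3-
Ksp = [Ba^2+]^3[PO4^3-]^2
If s mol/L of Ba3(PO4)2 dissolves, [Ba^2+] = 3s and [PO4^3-] = 2s.
Substituting: Ksp = (3s)^3(2s)^2 = 108s^5
s = (5.03 × 10^-31 / 108)^(1/5) = 3.417 × 10^-7 M
[PO4^3-] = 2s = 6.83 x 10^-7 M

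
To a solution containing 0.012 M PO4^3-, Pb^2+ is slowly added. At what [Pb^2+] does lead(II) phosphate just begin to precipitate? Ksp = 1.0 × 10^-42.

[Pb^2+] = 1.9 × 10^-13 M

Pb3(PO4)2(s) ⇌ 3 Pb^2+(aq) + 2 PO4^3-(aq)
Ksp = [Pb^2+]^3[PO4^3-]^2
Precipitation begins when Q = Ksp. With [PO4^3-] = 0.012 M:
1.0 × 10^-42 = (0.012)^2 × [Pb^2+]^3
[Pb^2+] = (1.0 × 10^-42 / 1.44 x 10^-4)^(1/3) = 1.9 × 10^-13 M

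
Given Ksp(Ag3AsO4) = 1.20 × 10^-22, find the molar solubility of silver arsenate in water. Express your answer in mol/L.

1.45 × 10^-6 M

Ag3AsO4(s) <=> 3 Ag^+ + AsO4^3-
Ksp = [Ag^+]^3[AsO4^3-]
For each mole of Ag3AsO4 that dissolves: [Ag^+] = 3s, [AsO4^3-] = s.
So Ksp = (3s)^3 × s = 27s^4
s^4 = 1.20 × 10^-22 / 27, so s = 1.45 x 10^-6 M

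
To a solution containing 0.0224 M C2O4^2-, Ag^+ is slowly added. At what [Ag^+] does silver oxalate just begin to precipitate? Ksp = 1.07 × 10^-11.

Ag2C2O4(s) ⇌ 2 Ag^+ + C2O4^2-
Ksp = [Ag^+]^2[C2O4^2-]
Precipitation begins when Q = Ksp. With [C2O4^2-] = 0.0224 M:
1.07 × 10^-11 = (0.0224) × [Ag^+]^2
[Ag^+] = (1.07 × 10^-11 / 2.24 × 10^-2)^(1/2) = 2.19 × 10^-5 M

[Ag^+] ≈ 2.19 × 10^-5 M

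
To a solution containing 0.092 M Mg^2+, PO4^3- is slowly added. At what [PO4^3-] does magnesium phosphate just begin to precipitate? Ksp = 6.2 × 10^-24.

Mg3(PO4)2(s) ⇌ 3 Mg^2+(aq) + 2 PO4^3-(aq)
Ksp = [Mg^2+]^3[PO4^3-]^2
Precipitation begins when Q = Ksp. With [Mg^2+] = 0.092 M:
6.2 × 10^-24 = (0.092)^3 × [PO4^3-]^2
[PO4^3-] = (6.2 × 10^-24 / 7.79 × 10^-4)^(1/2) = 8.9 × 10^-11 M

8.9 x 10^-11 M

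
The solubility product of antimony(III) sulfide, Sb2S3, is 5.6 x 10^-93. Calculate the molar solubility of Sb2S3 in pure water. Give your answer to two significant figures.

Sb2S3(s) ⇌ 2 Sb^3+(aq) + 3 S^2-(aq)
Ksp = [Sb^3+]^2[S^2-]^3
If s mol/L of Sb2S3 dissolves, [Sb^3+] = 2s and [S^2-] = 3s.
So Ksp = (2s)^2 × (3s)^3 = 108s^5
s^5 = 5.6 x 10^-93 / 108, so s = 1.4 × 10^-19 M

1.4 × 10^-19 M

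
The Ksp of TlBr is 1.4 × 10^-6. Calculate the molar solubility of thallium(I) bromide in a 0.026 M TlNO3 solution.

TlBr(s) ⇌ Tl^+ + Br^-
Ksp = [Tl^+][Br^-]
Let s be the molar solubility in this solution. [Tl^+] = 0.026 + s ≈ 0.026, [Br^-] = s (Ksp is small, so little additional dissolves).
Ksp ≈ 0.026 × s
s = 5.4 × 10^-5 M
Check: s = 5.4 x 10^-5 ≪ 0.026, so the approximation is valid.

s ≈ 5.4e-5 M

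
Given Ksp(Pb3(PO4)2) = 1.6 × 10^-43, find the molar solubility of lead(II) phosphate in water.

1.1 × 10^-9 M

Pb3(PO4)2(s) <=> 3 Pb^2+ + 2 PO4^3-
Ksp = [Pb^2+]^3[PO4^3-]^2
For each mole of Pb3(PO4)2 that dissolves: [Pb^2+] = 3s, [PO4^3-] = 2s.
So Ksp = (3s)^3 × (2s)^2 = 108s^5
s = (1.6 × 10^-43 / 108)^(1/5) = 1.1 x 10^-9 M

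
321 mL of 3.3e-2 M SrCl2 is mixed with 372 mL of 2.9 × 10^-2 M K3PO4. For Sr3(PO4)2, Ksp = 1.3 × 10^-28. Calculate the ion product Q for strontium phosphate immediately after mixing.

Q = 8.7 x 10^-10

Total volume = 321 + 372 = 693 mL.
[Sr^2+] = 3.3 × 10^-2 × (321/693) = 1.53 x 10^-2 M
[PO4^3-] = 2.9 x 10^-2 × (372/693) = 1.56 × 10^-2 M
Sr3(PO4)2(s) ⇌ 3 Sr^2+ + 2 PO4^3-, so Q = [Sr^2+]^3[PO4^3-]^2
Q = (1.53 × 10^-2)^3(1.56 × 10^-2)^2 = 8.7 × 10^-10
Q > Ksp, so Sr3(PO4)2 will precipitate.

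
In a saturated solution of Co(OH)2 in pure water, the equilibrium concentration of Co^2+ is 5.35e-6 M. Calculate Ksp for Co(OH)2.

Ksp = 6.13 x 10^-16

Co(OH)2(s) ⇌ Co^2+(aq) + 2 OH^-(aq)
Stoichiometry gives [OH^-] = (2/1)[Co^2+] = 1.070 x 10^-5 M.
Ksp = [Co^2+][OH^-]^2
Ksp = 5.35 × 10^-6 × (1.070 × 10^-5)^2 = 6.13 × 10^-16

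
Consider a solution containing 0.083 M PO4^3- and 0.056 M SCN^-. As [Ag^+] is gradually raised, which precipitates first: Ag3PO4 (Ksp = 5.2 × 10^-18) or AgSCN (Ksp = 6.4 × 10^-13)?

AgSCN

Each salt begins to precipitate when Q = Ksp, i.e. when [Ag^+] reaches its threshold.
For Ag3PO4: 5.2 × 10^-18 = 0.083 × [Ag^+]^3  ⇒  [Ag^+] = 4.0 x 10^-6 M.
For AgSCN: 6.4 × 10^-13 = 0.056 × [Ag^+]  ⇒  [Ag^+] = 1.1 × 10^-11 M.
The salt with the lower threshold [Ag^+] precipitates first: AgSCN.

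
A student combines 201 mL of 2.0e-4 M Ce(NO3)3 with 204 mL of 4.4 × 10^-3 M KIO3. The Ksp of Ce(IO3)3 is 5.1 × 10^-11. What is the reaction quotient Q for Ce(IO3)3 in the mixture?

1.1e-12

Total volume = 201 + 204 = 405 mL.
[Ce^3+] = 2.0 × 10^-4 × (201/405) = 9.93 × 10^-5 M
[IO3^-] = 4.4 x 10^-3 × (204/405) = 2.22 x 10^-3 M
Ce(IO3)3(s) ⇌ Ce^3+(aq) + 3 IO3^-(aq), so Q = [Ce^3+][IO3^-]^3
Q = (9.93 × 10^-5)(2.22 x 10^-3)^3 = 1.1 x 10^-12
Q < Ksp, so no precipitate of Ce(IO3)3 forms.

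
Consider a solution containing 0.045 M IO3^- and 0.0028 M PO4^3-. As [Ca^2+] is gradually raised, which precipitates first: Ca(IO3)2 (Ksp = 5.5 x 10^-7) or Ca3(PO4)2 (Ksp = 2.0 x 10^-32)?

Ca3(PO4)2

Each salt begins to precipitate when Q = Ksp, i.e. when [Ca^2+] reaches its threshold.
For Ca(IO3)2: 5.5 x 10^-7 = (0.045)^2 × [Ca^2+]  ⇒  [Ca^2+] = 2.7 x 10^-4 M.
For Ca3(PO4)2: 2.0 x 10^-32 = (0.0028)^2 × [Ca^2+]^3  ⇒  [Ca^2+] = 1.4 x 10^-9 M.
The salt with the lower threshold [Ca^2+] precipitates first: Ca3(PO4)2.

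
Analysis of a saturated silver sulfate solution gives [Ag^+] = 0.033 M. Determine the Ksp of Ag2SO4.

Ksp ≈ 1.8 × 10^-5

Ag2SO4(s) ⇌ 2 Ag^+(aq) + SO4^2-(aq)
Stoichiometry gives [SO4^2-] = (1/2)[Ag^+] = 1.65 × 10^-2 M.
Ksp = [Ag^+]^2[SO4^2-]
Ksp = (3.3 × 10^-2)^2 × 1.65 × 10^-2 = 1.8 × 10^-5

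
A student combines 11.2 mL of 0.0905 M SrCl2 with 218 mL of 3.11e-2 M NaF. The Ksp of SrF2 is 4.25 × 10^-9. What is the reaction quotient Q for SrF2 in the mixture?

Total volume = 11.2 + 218 = 229.2 mL.
[Sr^2+] = 9.05 × 10^-2 × (11.2/229.2) = 4.422 x 10^-3 M
[F^-] = 3.11 × 10^-2 × (218/229.2) = 2.958 × 10^-2 M
SrF2(s) ⇌ Sr^2+ + 2 F^-, so Q = [Sr^2+][F^-]^2
Q = (4.422 x 10^-3)(2.958 × 10^-2)^2 = 3.87 × 10^-6
Q > Ksp, so SrF2 will precipitate.

Q = 3.87e-6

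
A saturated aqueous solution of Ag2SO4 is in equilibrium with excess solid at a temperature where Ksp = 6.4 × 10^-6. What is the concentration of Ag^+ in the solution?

Ag2SO4(s) ⇌ 2 Ag^+(aq) + SO4^2-(aq)
Ksp = [Ag^+]^2[SO4^2-]
For each mole of Ag2SO4 that dissolves: [Ag^+] = 2s, [SO4^2-] = s.
So Ksp = (2s)^2 × s = 4s^3
Solving, s = (6.4 × 10^-6/4)^(1/3) = 1.17 x 10^-2 M
[Ag^+] = 2s = 2.3 × 10^-2 M

0.023 M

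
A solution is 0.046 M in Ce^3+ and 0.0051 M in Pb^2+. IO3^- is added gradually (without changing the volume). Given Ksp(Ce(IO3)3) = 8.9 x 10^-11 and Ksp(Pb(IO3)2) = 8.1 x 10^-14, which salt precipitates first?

Pb(IO3)2

Each salt begins to precipitate when Q = Ksp, i.e. when [IO3^-] reaches its threshold.
For Ce(IO3)3: 8.9 x 10^-11 = 0.046 × [IO3^-]^3  ⇒  [IO3^-] = 1.2 × 10^-3 M.
For Pb(IO3)2: 8.1 x 10^-14 = 0.0051 × [IO3^-]^2  ⇒  [IO3^-] = 4.0 × 10^-6 M.
The salt with the lower threshold [IO3^-] precipitates first: Pb(IO3)2.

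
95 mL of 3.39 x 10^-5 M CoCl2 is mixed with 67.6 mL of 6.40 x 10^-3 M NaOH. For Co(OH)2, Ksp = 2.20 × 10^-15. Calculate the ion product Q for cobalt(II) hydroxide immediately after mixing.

Total volume = 95 + 67.6 = 162.6 mL.
[Co^2+] = 3.39 × 10^-5 × (95/162.6) = 1.981 × 10^-5 M
[OH^-] = 6.40 x 10^-3 × (67.6/162.6) = 2.661 × 10^-3 M
Co(OH)2(s) ⇌ Co^2+(aq) + 2 OH^-(aq), so Q = [Co^2+][OH^-]^2
Q = (1.981 × 10^-5)(2.661 × 10^-3)^2 = 1.40 x 10^-10
Q > Ksp, so Co(OH)2 will precipitate.

1.40 × 10^-10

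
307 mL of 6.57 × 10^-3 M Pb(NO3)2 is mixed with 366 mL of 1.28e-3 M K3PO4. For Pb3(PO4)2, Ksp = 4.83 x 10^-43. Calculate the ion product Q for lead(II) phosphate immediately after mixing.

Total volume = 307 + 366 = 673 mL.
[Pb^2+] = 6.57 x 10^-3 × (307/673) = 2.997 × 10^-3 M
[PO4^3-] = 1.28 × 10^-3 × (366/673) = 6.961 x 10^-4 M
Pb3(PO4)2(s) ⇌ 3 Pb^2+ + 2 PO4^3-, so Q = [Pb^2+]^3[PO4^3-]^2
Q = (2.997 × 10^-3)^3(6.961 × 10^-4)^2 = 1.30 × 10^-14
Q > Ksp, so Pb3(PO4)2 will precipitate.

Q ≈ 1.30e-14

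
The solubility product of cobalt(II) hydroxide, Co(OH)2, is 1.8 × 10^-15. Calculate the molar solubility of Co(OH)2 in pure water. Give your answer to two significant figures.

7.7 × 10^-6 M

Co(OH)2(s) ⇌ Co^2+ + 2 OH^-
Ksp = [Co^2+][OH^-]^2
Let s = molar solubility. Then [Co^2+] = s and [OH^-] = 2s.
Substituting: Ksp = s(2s)^2 = 4s^3
Solving, s = (1.8 × 10^-15/4)^(1/3) = 7.7 × 10^-6 M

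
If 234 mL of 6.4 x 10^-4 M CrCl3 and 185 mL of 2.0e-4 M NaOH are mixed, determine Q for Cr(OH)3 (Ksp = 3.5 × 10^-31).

2.5 x 10^-16

Total volume = 234 + 185 = 419 mL.
[Cr^3+] = 6.4 × 10^-4 × (234/419) = 3.57 × 10^-4 M
[OH^-] = 2.0 × 10^-4 × (185/419) = 8.83 × 10^-5 M
Cr(OH)3(s) ⇌ Cr^3+ + 3 OH^-, so Q = [Cr^3+][OH^-]^3
Q = (3.57 × 10^-4)(8.83 × 10^-5)^3 = 2.5 × 10^-16
Q > Ksp, so Cr(OH)3 will precipitate.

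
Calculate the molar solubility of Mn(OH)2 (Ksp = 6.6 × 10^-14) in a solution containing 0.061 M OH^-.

Mn(OH)2(s) ⇌ Mn^2+ + 2 OH^-
Ksp = [Mn^2+][OH^-]^2
Let s = moles of Mn(OH)2 that dissolve per litre. [Mn^2+] = s, [OH^-] = 0.061 + 2s ≈ 0.061 (Ksp is small, so little additional dissolves).
Ksp ≈ s × (0.061)^2
s = 1.8 × 10^-11 M
Check: 2s = 3.5 x 10^-11 ≪ 0.061, so the approximation is valid.

s = 1.8 × 10^-11 M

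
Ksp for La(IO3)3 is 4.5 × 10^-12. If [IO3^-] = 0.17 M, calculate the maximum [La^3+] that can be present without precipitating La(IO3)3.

La(IO3)3(s) ⇌ La^3+ + 3 IO3^-
Ksp = [La^3+][IO3^-]^3
Precipitation begins when Q = Ksp. With [IO3^-] = 0.17 M:
4.5 × 10^-12 = (0.17)^3 × [La^3+]
[La^3+] = (4.5 × 10^-12 / 4.91 x 10^-3) = 9.2 × 10^-10 M

9.2 × 10^-10 M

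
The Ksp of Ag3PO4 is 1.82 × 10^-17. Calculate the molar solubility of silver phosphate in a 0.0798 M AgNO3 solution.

Ag3PO4(s) <=> 3 Ag^+ + PO4^3-
Ksp = [Ag^+]^3[PO4^3-]
Let s be the molar solubility in this solution. [Ag^+] = 0.0798 + 3s ≈ 0.0798, [PO4^3-] = s (common-ion effect: Ag^+ is already 0.0798 M).
Ksp ≈ (0.0798)^3 × s
s = 3.58 × 10^-14 M
Check: 3s = 1.1 × 10^-13 ≪ 0.0798, so the approximation is valid.

3.58e-14 M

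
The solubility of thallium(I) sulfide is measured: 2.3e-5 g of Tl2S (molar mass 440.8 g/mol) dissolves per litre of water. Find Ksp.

Ksp ≈ 5.7e-22

Molar solubility s = (2.3 × 10^-5 g/L) / (440.8 g/mol) = 5.22 x 10^-8 M.
Tl2S(s) ⇌ 2 Tl^+(aq) + S^2-(aq)
For each mole of Tl2S that dissolves: [Tl^+] = 2s, [S^2-] = s.
Ksp = [Tl^+]^2[S^2-]
Ksp = (2s)^2s = 4s^3
Ksp = 4 × (5.22 x 10^-8)^3 = 5.7 x 10^-22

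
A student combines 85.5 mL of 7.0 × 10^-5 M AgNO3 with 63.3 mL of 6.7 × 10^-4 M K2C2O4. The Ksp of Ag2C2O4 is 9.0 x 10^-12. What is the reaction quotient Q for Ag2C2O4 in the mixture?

Total volume = 85.5 + 63.3 = 148.8 mL.
[Ag^+] = 7.0 × 10^-5 × (85.5/148.8) = 4.02 x 10^-5 M
[C2O4^2-] = 6.7 × 10^-4 × (63.3/148.8) = 2.85 × 10^-4 M
Ag2C2O4(s) <=> 2 Ag^+(aq) + C2O4^2-(aq), so Q = [Ag^+]^2[C2O4^2-]
Q = (4.02 × 10^-5)^2(2.85 × 10^-4) = 4.6 × 10^-13
Q < Ksp, so no precipitate of Ag2C2O4 forms.

4.6 × 10^-13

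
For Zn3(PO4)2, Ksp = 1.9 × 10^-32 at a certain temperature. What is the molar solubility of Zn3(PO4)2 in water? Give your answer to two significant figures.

Zn3(PO4)2(s) ⇌ 3 Zn^2+(aq) + 2 PO4^3-(aq)
Ksp = [Zn^2+]^3[PO4^3-]^2
If s mol/L of Zn3(PO4)2 dissolves, [Zn^2+] = 3s and [PO4^3-] = 2s.
Substituting: Ksp = (3s)^3(2s)^2 = 108s^5
s^5 = 1.9 × 10^-32 / 108, so s = 1.8 x 10^-7 M

1.8e-7 M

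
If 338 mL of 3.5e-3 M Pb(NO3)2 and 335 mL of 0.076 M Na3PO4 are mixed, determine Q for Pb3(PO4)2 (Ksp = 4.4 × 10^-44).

Total volume = 338 + 335 = 673 mL.
[Pb^2+] = 3.5 x 10^-3 × (338/673) = 1.76 × 10^-3 M
[PO4^3-] = 7.6 x 10^-2 × (335/673) = 3.78 × 10^-2 M
Pb3(PO4)2(s) <=> 3 Pb^2+(aq) + 2 PO4^3-(aq), so Q = [Pb^2+]^3[PO4^3-]^2
Q = (1.76 × 10^-3)^3(3.78 × 10^-2)^2 = 7.8 × 10^-12
Q > Ksp, so Pb3(PO4)2 will precipitate.

Q ≈ 7.8 × 10^-12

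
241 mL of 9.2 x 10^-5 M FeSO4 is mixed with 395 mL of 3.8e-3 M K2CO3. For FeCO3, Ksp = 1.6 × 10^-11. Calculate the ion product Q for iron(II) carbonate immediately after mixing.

Q ≈ 8.2e-8

Total volume = 241 + 395 = 636 mL.
[Fe^2+] = 9.2 x 10^-5 × (241/636) = 3.49 × 10^-5 M
[CO3^2-] = 3.8 x 10^-3 × (395/636) = 2.36 × 10^-3 M
FeCO3(s) ⇌ Fe^2+ + CO3^2-, so Q = [Fe^2+][CO3^2-]
Q = (3.49 x 10^-5)(2.36 x 10^-3) = 8.2 x 10^-8
Q > Ksp, so FeCO3 will precipitate.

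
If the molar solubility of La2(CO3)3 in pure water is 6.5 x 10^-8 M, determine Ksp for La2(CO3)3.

La2(CO3)3(s) <=> 2 La^3+(aq) + 3 CO3^2-(aq)
Let s = molar solubility. Then [La^3+] = 2s and [CO3^2-] = 3s.
Ksp = [La^3+]^2[CO3^2-]^3
Ksp = (2s)^2(3s)^3 = 108s^5
With s = 6.5 x 10^-8: Ksp = 1.3 x 10^-34

Ksp = 1.3 × 10^-34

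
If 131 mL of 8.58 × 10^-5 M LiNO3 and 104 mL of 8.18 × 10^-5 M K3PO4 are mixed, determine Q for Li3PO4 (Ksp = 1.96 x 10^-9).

3.96 × 10^-18

Total volume = 131 + 104 = 235 mL.
[Li^+] = 8.58 × 10^-5 × (131/235) = 4.783 x 10^-5 M
[PO4^3-] = 8.18 × 10^-5 × (104/235) = 3.620 x 10^-5 M
Li3PO4(s) ⇌ 3 Li^+(aq) + PO4^3-(aq), so Q = [Li^+]^3[PO4^3-]
Q = (4.783 × 10^-5)^3(3.620 x 10^-5) = 3.96 × 10^-18
Q < Ksp, so no precipitate of Li3PO4 forms.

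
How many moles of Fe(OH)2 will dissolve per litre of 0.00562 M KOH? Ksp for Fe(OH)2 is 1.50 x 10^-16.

4.75e-12 M

Fe(OH)2(s) ⇌ Fe^2+ + 2 OH^-
Ksp = [Fe^2+][OH^-]^2
Let s be the molar solubility in this solution. [Fe^2+] = s, [OH^-] = 0.00562 + 2s ≈ 0.00562 (Ksp is small, so little additional dissolves).
Ksp ≈ s × (0.00562)^2
s = 4.75 × 10^-12 M
Check: 2s = 9.5 x 10^-12 ≪ 0.00562, so the approximation is valid.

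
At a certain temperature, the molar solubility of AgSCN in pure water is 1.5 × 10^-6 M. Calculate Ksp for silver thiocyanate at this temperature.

Ksp = 2.3e-12

AgSCN(s) ⇌ Ag^+ + SCN^-
For each mole of AgSCN that dissolves: [Ag^+] = s, [SCN^-] = s.
Ksp = [Ag^+][SCN^-]
Ksp = (s)(s) = s^2
With s = 1.5 × 10^-6: Ksp = 2.3 × 10^-12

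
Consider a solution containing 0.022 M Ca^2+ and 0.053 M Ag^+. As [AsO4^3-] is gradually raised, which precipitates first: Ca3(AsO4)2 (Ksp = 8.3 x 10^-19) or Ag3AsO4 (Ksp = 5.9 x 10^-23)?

Each salt begins to precipitate when Q = Ksp, i.e. when [AsO4^3-] reaches its threshold.
For Ca3(AsO4)2: 8.3 x 10^-19 = (0.022)^3 × [AsO4^3-]^2  ⇒  [AsO4^3-] = 2.8 × 10^-7 M.
For Ag3AsO4: 5.9 x 10^-23 = (0.053)^3 × [AsO4^3-]  ⇒  [AsO4^3-] = 4.0 x 10^-19 M.
The salt with the lower threshold [AsO4^3-] precipitates first: Ag3AsO4.

Ag3AsO4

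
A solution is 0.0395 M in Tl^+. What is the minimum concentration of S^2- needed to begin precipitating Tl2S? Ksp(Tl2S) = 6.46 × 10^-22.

Tl2S(s) ⇌ 2 Tl^+ + S^2-
Ksp = [Tl^+]^2[S^2-]
Precipitation begins when Q = Ksp. With [Tl^+] = 0.0395 M:
6.46 × 10^-22 = (0.0395)^2 × [S^2-]
[S^2-] = (6.46 × 10^-22 / 1.560 × 10^-3) = 4.14 × 10^-19 M

[S^2-] = 4.14 x 10^-19 M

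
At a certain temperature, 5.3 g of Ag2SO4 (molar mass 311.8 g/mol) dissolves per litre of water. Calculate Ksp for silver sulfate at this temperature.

Molar solubility s = (5.3 g/L) / (311.8 g/mol) = 1.70 × 10^-2 M.
Ag2SO4(s) <=> 2 Ag^+ + SO4^2-
If s mol/L of Ag2SO4 dissolves, [Ag^+] = 2s and [SO4^2-] = s.
Ksp = [Ag^+]^2[SO4^2-]
Substituting: Ksp = (2s)^2s = 4s^3
With s = 1.70 × 10^-2: Ksp = 2.0 x 10^-5

Ksp ≈ 2.0e-5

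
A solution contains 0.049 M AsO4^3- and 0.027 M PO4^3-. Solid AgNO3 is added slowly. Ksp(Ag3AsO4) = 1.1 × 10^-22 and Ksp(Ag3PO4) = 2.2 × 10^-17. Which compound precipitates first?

Ag3AsO4

Precipitation of each salt starts when its ion product equals its Ksp.
For Ag3AsO4: 1.1 × 10^-22 = 0.049 × [Ag^+]^3  ⇒  [Ag^+] = 1.3 x 10^-7 M.
For Ag3PO4: 2.2 × 10^-17 = 0.027 × [Ag^+]^3  ⇒  [Ag^+] = 9.3 × 10^-6 M.
The salt with the lower threshold [Ag^+] precipitates first: Ag3AsO4.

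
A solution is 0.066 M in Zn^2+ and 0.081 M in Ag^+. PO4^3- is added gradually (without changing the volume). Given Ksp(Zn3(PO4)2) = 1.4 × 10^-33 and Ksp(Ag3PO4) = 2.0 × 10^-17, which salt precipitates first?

Each salt begins to precipitate when Q = Ksp, i.e. when [PO4^3-] reaches its threshold.
For Zn3(PO4)2: 1.4 × 10^-33 = (0.066)^3 × [PO4^3-]^2  ⇒  [PO4^3-] = 2.2 × 10^-15 M.
For Ag3PO4: 2.0 × 10^-17 = (0.081)^3 × [PO4^3-]  ⇒  [PO4^3-] = 3.8 × 10^-14 M.
The salt with the lower threshold [PO4^3-] precipitates first: Zn3(PO4)2.

Zn3(PO4)2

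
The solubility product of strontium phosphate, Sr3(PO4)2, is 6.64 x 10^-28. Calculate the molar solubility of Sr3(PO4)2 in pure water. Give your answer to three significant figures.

s ≈ 1.44e-6 M

Sr3(PO4)2(s) ⇌ 3 Sr^2+(aq) + 2 PO4^3-(aq)
Ksp = [Sr^2+]^3[PO4^3-]^2
If s mol/L of Sr3(PO4)2 dissolves, [Sr^2+] = 3s and [PO4^3-] = 2s.
Substituting: Ksp = (3s)^3(2s)^2 = 108s^5
s^5 = 6.64 x 10^-28 / 108, so s = 1.44 × 10^-6 M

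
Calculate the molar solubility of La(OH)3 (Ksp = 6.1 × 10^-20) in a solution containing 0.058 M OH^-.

La(OH)3(s) ⇌ La^3+ + 3 OH^-
Ksp = [La^3+][OH^-]^3
If s mol/L dissolves here, [La^3+] = s, [OH^-] = 0.058 + 3s ≈ 0.058 (common-ion effect: OH^- is already 0.058 M).
Ksp ≈ s × (0.058)^3
s = 3.1 × 10^-16 M
Check: 3s = 9.4 × 10^-16 ≪ 0.058, so the approximation is valid.

3.1 × 10^-16 M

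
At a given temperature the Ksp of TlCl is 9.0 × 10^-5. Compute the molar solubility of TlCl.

TlCl(s) ⇌ Tl^+(aq) + Cl^-(aq)
Ksp = [Tl^+][Cl^-]
With molar solubility s: [Tl^+] = s, [Cl^-] = s.
Ksp = s^2
s = √(9.0 × 10^-5) = 9.5 × 10^-3 M

s ≈ 9.5e-3 M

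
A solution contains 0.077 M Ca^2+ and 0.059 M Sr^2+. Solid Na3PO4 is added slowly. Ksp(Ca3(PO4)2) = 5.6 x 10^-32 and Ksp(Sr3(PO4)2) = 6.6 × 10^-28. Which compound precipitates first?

Each salt begins to precipitate when Q = Ksp, i.e. when [PO4^3-] reaches its threshold.
For Ca3(PO4)2: 5.6 x 10^-32 = (0.077)^3 × [PO4^3-]^2  ⇒  [PO4^3-] = 1.1 × 10^-14 M.
For Sr3(PO4)2: 6.6 × 10^-28 = (0.059)^3 × [PO4^3-]^2  ⇒  [PO4^3-] = 1.8 × 10^-12 M.
The salt with the lower threshold [PO4^3-] precipitates first: Ca3(PO4)2.

Ca3(PO4)2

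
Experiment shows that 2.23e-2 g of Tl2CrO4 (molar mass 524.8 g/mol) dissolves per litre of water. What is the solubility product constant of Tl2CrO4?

Molar solubility s = (2.23 × 10^-2 g/L) / (524.8 g/mol) = 4.249 × 10^-5 M.
Tl2CrO4(s) ⇌ 2 Tl^+ + CrO4^2-
For each mole of Tl2CrO4 that dissolves: [Tl^+] = 2s, [CrO4^2-] = s.
Ksp = [Tl^+]^2[CrO4^2-]
So Ksp = (2s)^2 × s = 4s^3
With s = 4.249 x 10^-5: Ksp = 3.07 x 10^-13

Ksp = 3.07e-13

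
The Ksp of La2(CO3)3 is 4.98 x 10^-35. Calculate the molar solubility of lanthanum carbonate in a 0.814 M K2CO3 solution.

La2(CO3)3(s) <=> 2 La^3+(aq) + 3 CO3^2-(aq)
Ksp = [La^3+]^2[CO3^2-]^3
Let s = moles of La2(CO3)3 that dissolve per litre. [La^3+] = 2s, [CO3^2-] = 0.814 + 3s ≈ 0.814 (since CO3^2- from K2CO3 dominates).
Ksp ≈ (2s)^2 × (0.814)^3
s = 4.80 x 10^-18 M
Check: 3s = 1.4 x 10^-17 ≪ 0.814, so the approximation is valid.

s ≈ 4.80e-18 M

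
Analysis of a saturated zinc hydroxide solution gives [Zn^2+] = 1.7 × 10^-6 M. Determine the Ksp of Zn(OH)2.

Zn(OH)2(s) ⇌ Zn^2+(aq) + 2 OH^-(aq)
Stoichiometry gives [OH^-] = (2/1)[Zn^2+] = 3.40 × 10^-6 M.
Ksp = [Zn^2+][OH^-]^2
Ksp = 1.7 × 10^-6 × (3.40 x 10^-6)^2 = 2.0 x 10^-17

Ksp ≈ 2.0 x 10^-17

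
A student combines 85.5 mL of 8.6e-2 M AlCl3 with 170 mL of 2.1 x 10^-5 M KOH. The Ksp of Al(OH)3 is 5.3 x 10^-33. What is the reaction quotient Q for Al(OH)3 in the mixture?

7.9 × 10^-17

Total volume = 85.5 + 170 = 255.5 mL.
[Al^3+] = 8.6 x 10^-2 × (85.5/255.5) = 2.88 × 10^-2 M
[OH^-] = 2.1 x 10^-5 × (170/255.5) = 1.40 x 10^-5 M
Al(OH)3(s) ⇌ Al^3+(aq) + 3 OH^-(aq), so Q = [Al^3+][OH^-]^3
Q = (2.88 × 10^-2)(1.40 x 10^-5)^3 = 7.9 × 10^-17
Q > Ksp, so Al(OH)3 will precipitate.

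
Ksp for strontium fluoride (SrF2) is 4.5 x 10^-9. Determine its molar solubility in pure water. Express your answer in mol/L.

SrF2(s) <=> Sr^2+(aq) + 2 F^-(aq)
Ksp = [Sr^2+][F^-]^2
For each mole of SrF2 that dissolves: [Sr^2+] = s, [F^-] = 2s.
Ksp = s(2s)^2 = 4s^3
Solving, s = (4.5 x 10^-9/4)^(1/3) = 1.0 x 10^-3 M

1.0 x 10^-3 M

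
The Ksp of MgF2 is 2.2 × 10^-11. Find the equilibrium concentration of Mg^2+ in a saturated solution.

[Mg^2+] ≈ 1.8 × 10^-4 M

MgF2(s) ⇌ Mg^2+ + 2 F^-
Ksp = [Mg^2+][F^-]^2
With molar solubility s: [Mg^2+] = s, [F^-] = 2s.
Ksp = s(2s)^2 = 4s^3
s^3 = 2.2 × 10^-11 / 4, so s = 1.77 x 10^-4 M
[Mg^2+] = s = 1.8 x 10^-4 M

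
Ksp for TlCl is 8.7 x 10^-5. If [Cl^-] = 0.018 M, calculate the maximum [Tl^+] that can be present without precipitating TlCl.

TlCl(s) ⇌ Tl^+(aq) + Cl^-(aq)
Ksp = [Tl^+][Cl^-]
Precipitation begins when Q = Ksp. With [Cl^-] = 0.018 M:
8.7 x 10^-5 = (0.018) × [Tl^+]
[Tl^+] = (8.7 x 10^-5 / 1.8 × 10^-2) = 4.8 × 10^-3 M

[Tl^+] ≈ 4.8 × 10^-3 M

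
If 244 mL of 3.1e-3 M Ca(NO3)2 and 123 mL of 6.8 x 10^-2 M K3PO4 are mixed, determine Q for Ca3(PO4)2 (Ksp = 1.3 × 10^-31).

4.5 × 10^-12

Total volume = 244 + 123 = 367 mL.
[Ca^2+] = 3.1 × 10^-3 × (244/367) = 2.06 x 10^-3 M
[PO4^3-] = 6.8 × 10^-2 × (123/367) = 2.28 × 10^-2 M
Ca3(PO4)2(s) <=> 3 Ca^2+(aq) + 2 PO4^3-(aq), so Q = [Ca^2+]^3[PO4^3-]^2
Q = (2.06 × 10^-3)^3(2.28 × 10^-2)^2 = 4.5 × 10^-12
Q > Ksp, so Ca3(PO4)2 will precipitate.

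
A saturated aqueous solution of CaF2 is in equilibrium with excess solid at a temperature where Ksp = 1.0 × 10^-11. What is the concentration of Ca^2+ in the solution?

CaF2(s) ⇌ Ca^2+ + 2 F^-
Ksp = [Ca^2+][F^-]^2
For each mole of CaF2 that dissolves: [Ca^2+] = s, [F^-] = 2s.
Ksp = s(2s)^2 = 4s^3
s^3 = 1.0 × 10^-11 / 4, so s = 1.36 x 10^-4 M
[Ca^2+] = s = 1.4 x 10^-4 M

[Ca^2+] ≈ 1.4e-4 M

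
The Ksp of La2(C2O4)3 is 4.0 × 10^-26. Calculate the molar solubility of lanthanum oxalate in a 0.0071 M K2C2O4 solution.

s ≈ 1.7 × 10^-10 M

La2(C2O4)3(s) ⇌ 2 La^3+ + 3 C2O4^2-
Ksp = [La^3+]^2[C2O4^2-]^3
Let s = moles of La2(C2O4)3 that dissolve per litre. [La^3+] = 2s, [C2O4^2-] = 0.0071 + 3s ≈ 0.0071 (Ksp is small, so little additional dissolves).
Ksp ≈ (2s)^2 × (0.0071)^3
s = 1.7 × 10^-10 M
Check: 3s = 5.0 × 10^-10 ≪ 0.0071, so the approximation is valid.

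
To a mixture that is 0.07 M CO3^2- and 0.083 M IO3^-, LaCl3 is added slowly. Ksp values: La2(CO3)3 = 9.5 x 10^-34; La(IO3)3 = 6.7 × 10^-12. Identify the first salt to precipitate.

La2(CO3)3

Precipitation of each salt starts when its ion product equals its Ksp.
For La2(CO3)3: 9.5 x 10^-34 = (0.07)^3 × [La^3+]^2  ⇒  [La^3+] = 1.7 x 10^-15 M.
For La(IO3)3: 6.7 × 10^-12 = (0.083)^3 × [La^3+]  ⇒  [La^3+] = 1.2 × 10^-8 M.
The salt with the lower threshold [La^3+] precipitates first: La2(CO3)3.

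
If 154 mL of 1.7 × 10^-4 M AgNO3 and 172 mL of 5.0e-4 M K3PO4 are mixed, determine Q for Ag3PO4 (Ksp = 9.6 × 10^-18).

Q = 1.4 × 10^-16

Total volume = 154 + 172 = 326 mL.
[Ag^+] = 1.7 × 10^-4 × (154/326) = 8.03 × 10^-5 M
[PO4^3-] = 5.0 × 10^-4 × (172/326) = 2.64 × 10^-4 M
Ag3PO4(s) ⇌ 3 Ag^+(aq) + PO4^3-(aq), so Q = [Ag^+]^3[PO4^3-]
Q = (8.03 × 10^-5)^3(2.64 × 10^-4) = 1.4 × 10^-16
Q > Ksp, so Ag3PO4 will precipitate.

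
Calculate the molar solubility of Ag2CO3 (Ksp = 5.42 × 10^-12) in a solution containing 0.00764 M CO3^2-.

Ag2CO3(s) ⇌ 2 Ag^+ + CO3^2-
Ksp = [Ag^+]^2[CO3^2-]
Let s = moles of Ag2CO3 that dissolve per litre. [Ag^+] = 2s, [CO3^2-] = 0.00764 + s ≈ 0.00764 (since the CO3^2- already present dominates).
Ksp ≈ (2s)^2 × 0.00764
s = 1.33 × 10^-5 M
Check: s = 1.3 × 10^-5 ≪ 0.00764, so the approximation is valid.

s ≈ 1.33 x 10^-5 M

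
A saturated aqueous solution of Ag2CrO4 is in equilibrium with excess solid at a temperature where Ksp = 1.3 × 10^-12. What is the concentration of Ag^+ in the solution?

Ag2CrO4(s) <=> 2 Ag^+ + CrO4^2-
Ksp = [Ag^+]^2[CrO4^2-]
Let s = molar solubility. Then [Ag^+] = 2s and [CrO4^2-] = s.
Ksp = (2s)^2s = 4s^3
Solving, s = (1.3 × 10^-12/4)^(1/3) = 6.88 × 10^-5 M
[Ag^+] = 2s = 1.4 x 10^-4 M

[Ag^+] = 1.4 x 10^-4 M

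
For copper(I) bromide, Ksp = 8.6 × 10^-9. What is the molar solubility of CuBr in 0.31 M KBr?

s ≈ 2.8 × 10^-8 M

CuBr(s) <=> Cu^+ + Br^-
Ksp = [Cu^+][Br^-]
If s mol/L dissolves here, [Cu^+] = s, [Br^-] = 0.31 + s ≈ 0.31 (common-ion effect: Br^- is already 0.31 M).
Ksp ≈ s × 0.31
s = 2.8 x 10^-8 M
Check: s = 2.8 × 10^-8 ≪ 0.31, so the approximation is valid.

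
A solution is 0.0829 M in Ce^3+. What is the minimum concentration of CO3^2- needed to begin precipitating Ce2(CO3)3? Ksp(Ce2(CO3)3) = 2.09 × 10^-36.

[CO3^2-] = 6.72 x 10^-12 M

Ce2(CO3)3(s) <=> 2 Ce^3+ + 3 CO3^2-
Ksp = [Ce^3+]^2[CO3^2-]^3
Precipitation begins when Q = Ksp. With [Ce^3+] = 0.0829 M:
2.09 × 10^-36 = (0.0829)^2 × [CO3^2-]^3
[CO3^2-] = (2.09 × 10^-36 / 6.872 x 10^-3)^(1/3) = 6.72 × 10^-12 M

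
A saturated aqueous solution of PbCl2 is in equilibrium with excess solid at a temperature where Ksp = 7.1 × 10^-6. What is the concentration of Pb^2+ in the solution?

PbCl2(s) <=> Pb^2+ + 2 Cl^-
Ksp = [Pb^2+][Cl^-]^2
If s mol/L of PbCl2 dissolves, [Pb^2+] = s and [Cl^-] = 2s.
So Ksp = s × (2s)^2 = 4s^3
Solving, s = (7.1 × 10^-6/4)^(1/3) = 1.21 × 10^-2 M
[Pb^2+] = s = 1.2 x 10^-2 M

1.2 x 10^-2 M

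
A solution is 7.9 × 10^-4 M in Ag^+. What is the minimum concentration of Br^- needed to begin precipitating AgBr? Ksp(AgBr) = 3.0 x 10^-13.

[Br^-] = 3.8 x 10^-10 M

AgBr(s) ⇌ Ag^+ + Br^-
Ksp = [Ag^+][Br^-]
Precipitation begins when Q = Ksp. With [Ag^+] = 7.9 × 10^-4 M:
3.0 x 10^-13 = (7.9 × 10^-4) × [Br^-]
[Br^-] = (3.0 x 10^-13 / 7.9 × 10^-4) = 3.8 x 10^-10 M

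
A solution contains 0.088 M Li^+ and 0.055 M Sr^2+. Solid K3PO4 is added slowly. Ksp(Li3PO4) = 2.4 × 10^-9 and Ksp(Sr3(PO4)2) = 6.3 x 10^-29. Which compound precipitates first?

Precipitation of each salt starts when its ion product equals its Ksp.
For Li3PO4: 2.4 × 10^-9 = (0.088)^3 × [PO4^3-]  ⇒  [PO4^3-] = 3.5 × 10^-6 M.
For Sr3(PO4)2: 6.3 x 10^-29 = (0.055)^3 × [PO4^3-]^2  ⇒  [PO4^3-] = 6.2 x 10^-13 M.
The salt with the lower threshold [PO4^3-] precipitates first: Sr3(PO4)2.

Sr3(PO4)2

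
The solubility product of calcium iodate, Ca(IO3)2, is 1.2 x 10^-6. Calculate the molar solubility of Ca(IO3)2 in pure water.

6.7 x 10^-3 M

Ca(IO3)2(s) <=> Ca^2+ + 2 IO3^-
Ksp = [Ca^2+][IO3^-]^2
Let s = molar solubility. Then [Ca^2+] = s and [IO3^-] = 2s.
So Ksp = s × (2s)^2 = 4s^3
s^3 = 1.2 x 10^-6 / 4, so s = 6.7 x 10^-3 M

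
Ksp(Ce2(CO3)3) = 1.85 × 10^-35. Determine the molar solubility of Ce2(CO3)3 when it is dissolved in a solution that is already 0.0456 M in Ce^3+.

s = 6.91e-12 M

Ce2(CO3)3(s) ⇌ 2 Ce^3+(aq) + 3 CO3^2-(aq)
Ksp = [Ce^3+]^2[CO3^2-]^3
If s mol/L dissolves here, [Ce^3+] = 0.0456 + 2s ≈ 0.0456, [CO3^2-] = 3s (since the Ce^3+ already present dominates).
Ksp ≈ (0.0456)^2 × (3s)^3
s = 6.91 × 10^-12 M
Check: 2s = 1.4 × 10^-11 ≪ 0.0456, so the approximation is valid.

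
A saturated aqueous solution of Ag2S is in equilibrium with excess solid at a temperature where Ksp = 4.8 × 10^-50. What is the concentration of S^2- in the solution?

2.3 × 10^-17 M

Ag2S(s) <=> 2 Ag^+(aq) + S^2-(aq)
Ksp = [Ag^+]^2[S^2-]
For each mole of Ag2S that dissolves: [Ag^+] = 2s, [S^2-] = s.
Ksp = (2s)^2s = 4s^3
Solving, s = (4.8 × 10^-50/4)^(1/3) = 2.29 × 10^-17 M
[S^2-] = s = 2.3 x 10^-17 M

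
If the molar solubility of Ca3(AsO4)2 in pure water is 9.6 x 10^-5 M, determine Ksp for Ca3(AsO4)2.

Ca3(AsO4)2(s) ⇌ 3 Ca^2+(aq) + 2 AsO4^3-(aq)
If s mol/L of Ca3(AsO4)2 dissolves, [Ca^2+] = 3s and [AsO4^3-] = 2s.
Ksp = [Ca^2+]^3[AsO4^3-]^2
Ksp = (3s)^3(2s)^2 = 108s^5
With s = 9.6 × 10^-5: Ksp = 8.8 × 10^-19

Ksp ≈ 8.8 × 10^-19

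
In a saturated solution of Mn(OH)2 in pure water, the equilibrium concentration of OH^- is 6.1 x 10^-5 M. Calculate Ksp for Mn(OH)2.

Mn(OH)2(s) ⇌ Mn^2+(aq) + 2 OH^-(aq)
Stoichiometry gives [Mn^2+] = (1/2)[OH^-] = 3.05 x 10^-5 M.
Ksp = [Mn^2+][OH^-]^2
Ksp = 3.05 × 10^-5 × (6.1 x 10^-5)^2 = 1.1 x 10^-13

1.1e-13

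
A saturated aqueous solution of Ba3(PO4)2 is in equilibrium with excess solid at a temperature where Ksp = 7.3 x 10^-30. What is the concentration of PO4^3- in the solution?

Ba3(PO4)2(s) ⇌ 3 Ba^2+ + 2 PO4^3-
Ksp = [Ba^2+]^3[PO4^3-]^2
With molar solubility s: [Ba^2+] = 3s, [PO4^3-] = 2s.
So Ksp = (3s)^3 × (2s)^2 = 108s^5
s = (7.3 x 10^-30 / 108)^(1/5) = 5.83 × 10^-7 M
[PO4^3-] = 2s = 1.2 × 10^-6 M

[PO4^3-] ≈ 1.2 x 10^-6 M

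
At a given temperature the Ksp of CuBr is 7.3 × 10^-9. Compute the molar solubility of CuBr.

s = 8.5 x 10^-5 M

CuBr(s) <=> Cu^+ + Br^-
Ksp = [Cu^+][Br^-]
Let s = molar solubility. Then [Cu^+] = s and [Br^-] = s.
Ksp = s^2
s = (7.3 × 10^-9)^(1/2) = 8.5 x 10^-5 M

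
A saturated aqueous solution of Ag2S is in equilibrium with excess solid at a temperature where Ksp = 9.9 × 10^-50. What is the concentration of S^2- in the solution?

[S^2-] = 2.9 x 10^-17 M

Ag2S(s) <=> 2 Ag^+(aq) + S^2-(aq)
Ksp = [Ag^+]^2[S^2-]
Let s = molar solubility. Then [Ag^+] = 2s and [S^2-] = s.
So Ksp = (2s)^2 × s = 4s^3
s^3 = 9.9 × 10^-50 / 4, so s = 2.91 × 10^-17 M
[S^2-] = s = 2.9 × 10^-17 M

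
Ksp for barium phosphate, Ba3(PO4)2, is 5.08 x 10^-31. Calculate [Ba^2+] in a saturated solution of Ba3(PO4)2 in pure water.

[Ba^2+] ≈ 1.03e-6 M

Ba3(PO4)2(s) <=> 3 Ba^2+(aq) + 2 PO4^3-(aq)
Ksp = [Ba^2+]^3[PO4^3-]^2
With molar solubility s: [Ba^2+] = 3s, [PO4^3-] = 2s.
So Ksp = (3s)^3 × (2s)^2 = 108s^5
Solving, s = (5.08 x 10^-31/108)^(1/5) = 3.424 × 10^-7 M
[Ba^2+] = 3s = 1.03 × 10^-6 M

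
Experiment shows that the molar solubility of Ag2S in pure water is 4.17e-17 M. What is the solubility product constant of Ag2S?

Ag2S(s) ⇌ 2 Ag^+(aq) + S^2-(aq)
Let s = molar solubility. Then [Ag^+] = 2s and [S^2-] = s.
Ksp = [Ag^+]^2[S^2-]
Substituting: Ksp = (2s)^2s = 4s^3
With s = 4.17 x 10^-17: Ksp = 2.90 x 10^-49

Ksp ≈ 2.90e-49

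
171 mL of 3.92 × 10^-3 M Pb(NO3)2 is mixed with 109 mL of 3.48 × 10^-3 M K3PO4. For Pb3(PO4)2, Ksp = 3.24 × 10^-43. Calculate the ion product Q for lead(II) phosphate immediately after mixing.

Total volume = 171 + 109 = 280 mL.
[Pb^2+] = 3.92 x 10^-3 × (171/280) = 2.394 × 10^-3 M
[PO4^3-] = 3.48 × 10^-3 × (109/280) = 1.355 × 10^-3 M
Pb3(PO4)2(s) ⇌ 3 Pb^2+ + 2 PO4^3-, so Q = [Pb^2+]^3[PO4^3-]^2
Q = (2.394 × 10^-3)^3(1.355 x 10^-3)^2 = 2.52 × 10^-14
Q > Ksp, so Pb3(PO4)2 will precipitate.

2.52 x 10^-14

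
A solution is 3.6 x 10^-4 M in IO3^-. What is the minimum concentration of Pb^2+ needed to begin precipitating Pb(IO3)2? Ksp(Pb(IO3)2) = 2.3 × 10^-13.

Pb(IO3)2(s) ⇌ Pb^2+ + 2 IO3^-
Ksp = [Pb^2+][IO3^-]^2
Precipitation begins when Q = Ksp. With [IO3^-] = 3.6 x 10^-4 M:
2.3 × 10^-13 = (3.6 x 10^-4)^2 × [Pb^2+]
[Pb^2+] = (2.3 × 10^-13 / 1.30 × 10^-7) = 1.8 × 10^-6 M

[Pb^2+] ≈ 1.8 × 10^-6 M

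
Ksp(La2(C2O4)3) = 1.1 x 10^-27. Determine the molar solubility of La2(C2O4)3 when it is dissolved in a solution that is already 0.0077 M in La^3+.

La2(C2O4)3(s) ⇌ 2 La^3+(aq) + 3 C2O4^2-(aq)
Ksp = [La^3+]^2[C2O4^2-]^3
Let s = moles of La2(C2O4)3 that dissolve per litre. [La^3+] = 0.0077 + 2s ≈ 0.0077, [C2O4^2-] = 3s (common-ion effect: La^3+ is already 0.0077 M).
Ksp ≈ (0.0077)^2 × (3s)^3
s = 8.8 x 10^-9 M
Check: 2s = 1.8 × 10^-8 ≪ 0.0077, so the approximation is valid.

s = 8.8e-9 M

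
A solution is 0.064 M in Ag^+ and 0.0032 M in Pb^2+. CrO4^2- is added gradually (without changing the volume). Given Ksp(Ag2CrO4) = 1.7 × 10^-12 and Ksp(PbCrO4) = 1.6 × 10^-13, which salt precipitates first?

PbCrO4

Precipitation of each salt starts when its ion product equals its Ksp.
For Ag2CrO4: 1.7 × 10^-12 = (0.064)^2 × [CrO4^2-]  ⇒  [CrO4^2-] = 4.2 x 10^-10 M.
For PbCrO4: 1.6 × 10^-13 = 0.0032 × [CrO4^2-]  ⇒  [CrO4^2-] = 5.0 x 10^-11 M.
The salt with the lower threshold [CrO4^2-] precipitates first: PbCrO4.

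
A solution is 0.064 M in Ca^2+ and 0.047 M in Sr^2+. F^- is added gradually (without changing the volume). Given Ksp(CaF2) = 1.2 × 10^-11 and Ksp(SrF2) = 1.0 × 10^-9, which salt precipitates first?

Precipitation of each salt starts when its ion product equals its Ksp.
For CaF2: 1.2 × 10^-11 = 0.064 × [F^-]^2  ⇒  [F^-] = 1.4 × 10^-5 M.
For SrF2: 1.0 × 10^-9 = 0.047 × [F^-]^2  ⇒  [F^-] = 1.5 × 10^-4 M.
The salt with the lower threshold [F^-] precipitates first: CaF2.

CaF2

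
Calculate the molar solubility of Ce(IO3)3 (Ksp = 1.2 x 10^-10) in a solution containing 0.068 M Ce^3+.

s = 4.0e-4 M

Ce(IO3)3(s) ⇌ Ce^3+ + 3 IO3^-
Ksp = [Ce^3+][IO3^-]^3
Let s = moles of Ce(IO3)3 that dissolve per litre. [Ce^3+] = 0.068 + s ≈ 0.068, [IO3^-] = 3s (Ksp is small, so little additional dissolves).
Ksp ≈ 0.068 × (3s)^3
s = 4.0 × 10^-4 M
Check: s = 4.0 × 10^-4 ≪ 0.068, so the approximation is valid.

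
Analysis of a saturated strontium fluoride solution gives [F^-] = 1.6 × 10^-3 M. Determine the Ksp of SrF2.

2.0e-9

SrF2(s) ⇌ Sr^2+(aq) + 2 F^-(aq)
Stoichiometry gives [Sr^2+] = (1/2)[F^-] = 8.00 × 10^-4 M.
Ksp = [Sr^2+][F^-]^2
Ksp = 8.00 × 10^-4 × (1.6 x 10^-3)^2 = 2.0 × 10^-9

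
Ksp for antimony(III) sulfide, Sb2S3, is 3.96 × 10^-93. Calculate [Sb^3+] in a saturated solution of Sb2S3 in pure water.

Sb2S3(s) ⇌ 2 Sb^3+(aq) + 3 S^2-(aq)
Ksp = [Sb^3+]^2[S^2-]^3
If s mol/L of Sb2S3 dissolves, [Sb^3+] = 2s and [S^2-] = 3s.
Ksp = (2s)^2(3s)^3 = 108s^5
s^5 = 3.96 × 10^-93 / 108, so s = 1.297 x 10^-19 M
[Sb^3+] = 2s = 2.59 x 10^-19 M

[Sb^3+] ≈ 2.59e-19 M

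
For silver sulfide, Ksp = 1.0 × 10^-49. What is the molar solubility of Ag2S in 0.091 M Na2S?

5.2e-25 M

Ag2S(s) ⇌ 2 Ag^+(aq) + S^2-(aq)
Ksp = [Ag^+]^2[S^2-]
Let s = moles of Ag2S that dissolve per litre. [Ag^+] = 2s, [S^2-] = 0.091 + s ≈ 0.091 (Ksp is small, so little additional dissolves).
Ksp ≈ (2s)^2 × 0.091
s = 5.2 × 10^-25 M
Check: s = 5.2 × 10^-25 ≪ 0.091, so the approximation is valid.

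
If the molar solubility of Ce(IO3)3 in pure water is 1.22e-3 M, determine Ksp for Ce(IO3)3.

Ksp = 5.98e-11

Ce(IO3)3(s) <=> Ce^3+(aq) + 3 IO3^-(aq)
If s mol/L of Ce(IO3)3 dissolves, [Ce^3+] = s and [IO3^-] = 3s.
Ksp = [Ce^3+][IO3^-]^3
So Ksp = s × (3s)^3 = 27s^4
With s = 1.22 × 10^-3: Ksp = 5.98 x 10^-11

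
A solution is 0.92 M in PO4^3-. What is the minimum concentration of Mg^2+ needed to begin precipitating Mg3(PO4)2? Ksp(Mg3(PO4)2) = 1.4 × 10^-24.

Mg3(PO4)2(s) ⇌ 3 Mg^2+ + 2 PO4^3-
Ksp = [Mg^2+]^3[PO4^3-]^2
Precipitation begins when Q = Ksp. With [PO4^3-] = 0.92 M:
1.4 × 10^-24 = (0.92)^2 × [Mg^2+]^3
[Mg^2+] = (1.4 × 10^-24 / 8.46 × 10^-1)^(1/3) = 1.2 x 10^-8 M

1.2 x 10^-8 M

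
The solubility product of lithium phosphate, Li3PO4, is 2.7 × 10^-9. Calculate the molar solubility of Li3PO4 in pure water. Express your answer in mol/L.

Li3PO4(s) <=> 3 Li^+(aq) + PO4^3-(aq)
Ksp = [Li^+]^3[PO4^3-]
Let s = molar solubility. Then [Li^+] = 3s and [PO4^3-] = s.
So Ksp = (3s)^3 × s = 27s^4
s^4 = 2.7 × 10^-9 / 27, so s = 3.2 x 10^-3 M

s ≈ 3.2 x 10^-3 M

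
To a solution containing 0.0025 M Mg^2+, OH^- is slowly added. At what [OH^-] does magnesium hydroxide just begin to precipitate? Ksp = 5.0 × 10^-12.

Mg(OH)2(s) ⇌ Mg^2+(aq) + 2 OH^-(aq)
Ksp = [Mg^2+][OH^-]^2
Precipitation begins when Q = Ksp. With [Mg^2+] = 0.0025 M:
5.0 × 10^-12 = (0.0025) × [OH^-]^2
[OH^-] = (5.0 × 10^-12 / 2.5 × 10^-3)^(1/2) = 4.5 × 10^-5 M

[OH^-] = 4.5e-5 M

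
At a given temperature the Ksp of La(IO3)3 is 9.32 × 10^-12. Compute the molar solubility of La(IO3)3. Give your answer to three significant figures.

s ≈ 7.67 × 10^-4 M

La(IO3)3(s) ⇌ La^3+(aq) + 3 IO3^-(aq)
Ksp = [La^3+][IO3^-]^3
With molar solubility s: [La^3+] = s, [IO3^-] = 3s.
Ksp = s(3s)^3 = 27s^4
Solving, s = (9.32 × 10^-12/27)^(1/4) = 7.67 × 10^-4 M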